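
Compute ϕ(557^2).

309692

φ(557^2) = 557^2 − 557^1 = 310249 − 557 = 309692.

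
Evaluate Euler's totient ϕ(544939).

544939 = 19 · 23 · 29 · 43.
φ(544939) = 544939 · (1 − 1/19) · (1 − 1/23) · (1 − 1/29) · (1 − 1/43)
       = 544939 · 465696/544939 = 465696.

465696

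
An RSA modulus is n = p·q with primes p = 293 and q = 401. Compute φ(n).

116800

φ(n) = (p − 1)(q − 1) = (293−1)(401−1) = 292·400 = 116800.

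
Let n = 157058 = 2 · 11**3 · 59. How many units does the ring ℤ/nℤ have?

φ(157058) = 157058 · (1 − 1/2) · (1 − 1/11) · (1 − 1/59)
       = 157058 · 580/1298 = 70180.

70180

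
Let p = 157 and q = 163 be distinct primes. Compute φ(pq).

25272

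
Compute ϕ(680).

256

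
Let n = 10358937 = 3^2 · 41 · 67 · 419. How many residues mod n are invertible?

6621120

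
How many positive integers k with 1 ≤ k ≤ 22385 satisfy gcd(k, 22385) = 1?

22385 = 5 · 11^2 · 37.
φ(22385) = 22385 · (1 − 1/5) · (1 − 1/11) · (1 − 1/37)
       = 22385 · 1440/2035 = 15840.

15840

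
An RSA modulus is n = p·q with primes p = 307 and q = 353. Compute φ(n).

φ(n) = (p − 1)(q − 1) = (307−1)(353−1) = 306·352 = 107712.

107712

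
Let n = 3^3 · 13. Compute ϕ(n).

φ(351) = 351 · (1 − 1/3) · (1 − 1/13)
       = 351 · 24/39 = 216.

216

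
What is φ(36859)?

33600

Prime factorization: 36859 = 29 * 31 * 41.
φ(36859) = 36859 · (1 − 1/29) · (1 − 1/31) · (1 − 1/41)
       = 36859 · 33600/36859 = 33600.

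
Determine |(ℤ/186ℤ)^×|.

60

Factor 186: 186 = 2 · 3 · 31.
φ(2) = 2 − 1 = 1.
φ(3) = 3 − 1 = 2.
φ(31) = 31 − 1 = 30.
Multiply: 1 · 2 · 30 = 60.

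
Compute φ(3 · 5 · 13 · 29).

φ(3) = 3 − 1 = 2.
φ(5) = 5 − 1 = 4.
φ(13) = 13 − 1 = 12.
φ(29) = 29 − 1 = 28.
φ(5655) = 2 × 4 × 12 × 28 = 2688.

2688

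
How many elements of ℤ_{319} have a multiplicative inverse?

280

Prime factorization: 319 = 11 · 29.
φ(11) = 11 − 1 = 10.
φ(29) = 29 − 1 = 28.
φ(319) = 10 × 28 = 280.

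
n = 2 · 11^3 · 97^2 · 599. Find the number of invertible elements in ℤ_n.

φ(2) = 2 − 1 = 1.
φ(11^3) = 11^2·(11−1) = 121·10 = 1210.
φ(97^2) = 97^1·(97−1) = 97·96 = 9312.
φ(599) = 599 − 1 = 598.
Since φ is multiplicative, φ(15003008042) = 1 · 1210 · 9312 · 598 = 6737976960.

6737976960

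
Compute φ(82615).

Factor 82615: 82615 = 5 · 13 · 31 · 41.
φ(82615) = 82615 · (1 − 1/5) · (1 − 1/13) · (1 − 1/31) · (1 − 1/41)
       = 82615 · 57600/82615 = 57600.

57600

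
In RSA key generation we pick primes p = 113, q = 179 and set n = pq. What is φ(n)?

19936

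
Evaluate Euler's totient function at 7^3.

294

φ(7^3) = 7^3 − 7^2 = 343 − 49 = 294.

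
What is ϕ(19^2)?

φ(361) = 361 · (1 − 1/19)
       = 361 · 18/19 = 342.

342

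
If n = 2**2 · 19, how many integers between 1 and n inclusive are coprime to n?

36

φ(76) = 76 · (1 − 1/2) · (1 − 1/19)
       = 76 · 18/38 = 36.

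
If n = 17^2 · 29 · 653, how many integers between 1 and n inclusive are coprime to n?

φ(17^2) = 17^2 − 17^1 = 289 − 17 = 272.
φ(29) = 29 − 1 = 28.
φ(653) = 653 − 1 = 652.
Multiply: 272 · 28 · 652 = 4965632.

4965632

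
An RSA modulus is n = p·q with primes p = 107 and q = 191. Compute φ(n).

20140

φ(107) = 107 − 1 = 106.
φ(191) = 191 − 1 = 190.
Multiply: 106 · 190 = 20140.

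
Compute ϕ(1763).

1680

First factor: 1763 = 41 * 43.
φ(1763) = 1763 · (1 − 1/41) · (1 − 1/43)
       = 1763 · 1680/1763 = 1680.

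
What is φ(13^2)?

156

φ(169) = 169 · (1 − 1/13)
       = 169 · 12/13 = 156.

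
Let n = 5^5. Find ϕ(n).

2500

φ(5^5) = 5^5 − 5^4 = 3125 − 625 = 2500.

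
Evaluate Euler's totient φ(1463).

1463 = 7 × 11 × 19.
φ(1463) = 1463 · (1 − 1/7) · (1 − 1/11) · (1 − 1/19)
       = 1463 · 1080/1463 = 1080.

1080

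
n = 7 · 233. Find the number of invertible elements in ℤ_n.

φ(1631) = 1631 · (1 − 1/7) · (1 − 1/233)
       = 1631 · 1392/1631 = 1392.

1392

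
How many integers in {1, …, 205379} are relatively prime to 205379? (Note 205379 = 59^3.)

φ(59^3) = 59^3 − 59^2 = 205379 − 3481 = 201898.

201898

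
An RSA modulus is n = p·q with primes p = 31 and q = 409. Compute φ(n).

For distinct primes, φ(pq) = (p−1)(q−1) = 30 × 408 = 12240.

12240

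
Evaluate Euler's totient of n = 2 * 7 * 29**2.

φ(2) = 2 − 1 = 1.
φ(7) = 7 − 1 = 6.
φ(29^2) = 29^2 − 29^1 = 841 − 29 = 812.
φ(11774) = 1 × 6 × 812 = 4872.

4872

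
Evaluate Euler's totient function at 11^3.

1210

φ(11^3) = 11^3 − 11^2 = 1331 − 121 = 1210.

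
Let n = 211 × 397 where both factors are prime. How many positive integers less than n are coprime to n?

83160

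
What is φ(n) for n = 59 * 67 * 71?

267960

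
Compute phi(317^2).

100172

φ(317^2) = 317^1·(317−1) = 317·316 = 100172.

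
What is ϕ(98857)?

83160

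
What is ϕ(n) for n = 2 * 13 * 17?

192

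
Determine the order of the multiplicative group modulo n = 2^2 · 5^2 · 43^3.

φ(2^2) = 2^1·(2−1) = 2·1 = 2.
φ(5^2) = 5^2 − 5^1 = 25 − 5 = 20.
φ(43^3) = 43^3 − 43^2 = 79507 − 1849 = 77658.
Since φ is multiplicative, φ(7950700) = 2 · 20 · 77658 = 3106320.

3106320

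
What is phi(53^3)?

φ(53^3) = 53^3 − 53^2 = 148877 − 2809 = 146068.

146068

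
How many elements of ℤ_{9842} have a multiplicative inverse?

3888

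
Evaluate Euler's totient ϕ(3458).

3458 = 2 * 7 * 13 * 19.
φ(2) = 2 − 1 = 1.
φ(7) = 7 − 1 = 6.
φ(13) = 13 − 1 = 12.
φ(19) = 19 − 1 = 18.
φ(3458) = 1 × 6 × 12 × 18 = 1296.

1296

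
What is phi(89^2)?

7832

φ(89^2) = 89^1·(89−1) = 89·88 = 7832.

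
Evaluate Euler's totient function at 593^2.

351056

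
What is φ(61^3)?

φ(226981) = 226981 · (1 − 1/61)
       = 226981 · 60/61 = 223260.

223260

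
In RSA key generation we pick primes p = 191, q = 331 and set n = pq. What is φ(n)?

φ(n) = (p − 1)(q − 1) = (191−1)(331−1) = 190·330 = 62700.

62700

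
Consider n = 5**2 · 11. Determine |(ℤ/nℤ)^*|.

200

φ(5^2) = 5^2 − 5^1 = 25 − 5 = 20.
φ(11) = 11 − 1 = 10.
Multiply: 20 · 10 = 200.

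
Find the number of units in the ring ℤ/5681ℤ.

First factor: 5681 = 13 · 19 · 23.
φ(13) = 13 − 1 = 12.
φ(19) = 19 − 1 = 18.
φ(23) = 23 − 1 = 22.
φ(5681) = 12 × 18 × 22 = 4752.

4752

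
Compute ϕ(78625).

78625 = 5^3 * 17 * 37.
φ(5^3) = 5^2·(5−1) = 25·4 = 100.
φ(17) = 17 − 1 = 16.
φ(37) = 37 − 1 = 36.
Since φ is multiplicative, φ(78625) = 100 · 16 · 36 = 57600.

57600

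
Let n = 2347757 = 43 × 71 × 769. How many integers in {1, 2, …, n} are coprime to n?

φ(2347757) = 2347757 · (1 − 1/43) · (1 − 1/71) · (1 − 1/769)
       = 2347757 · 2257920/2347757 = 2257920.

2257920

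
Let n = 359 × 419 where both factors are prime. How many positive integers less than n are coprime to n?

149644

φ(359) = 359 − 1 = 358.
φ(419) = 419 − 1 = 418.
φ(150421) = 358 × 418 = 149644.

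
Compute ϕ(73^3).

383688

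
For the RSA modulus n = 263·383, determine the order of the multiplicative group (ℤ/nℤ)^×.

φ(100729) = 100729 · (1 − 1/263) · (1 − 1/383)
       = 100729 · 100084/100729 = 100084.

100084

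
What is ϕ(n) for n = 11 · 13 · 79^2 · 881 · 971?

φ(11) = 11 − 1 = 10.
φ(13) = 13 − 1 = 12.
φ(79^2) = 79^2 − 79^1 = 6241 − 79 = 6162.
φ(881) = 881 − 1 = 880.
φ(971) = 971 − 1 = 970.
Multiply: 10 · 12 · 6162 · 880 · 970 = 631185984000.

631185984000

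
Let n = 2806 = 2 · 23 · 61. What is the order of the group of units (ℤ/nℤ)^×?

1320

φ(2) = 2 − 1 = 1.
φ(23) = 23 − 1 = 22.
φ(61) = 61 − 1 = 60.
Multiply: 1 · 22 · 60 = 1320.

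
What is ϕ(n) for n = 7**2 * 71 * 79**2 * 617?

11159628480

φ(13396574863) = 13396574863 · (1 − 1/7) · (1 − 1/71) · (1 − 1/79) · (1 − 1/617)
       = 13396574863 · 20180160/24225271 = 11159628480.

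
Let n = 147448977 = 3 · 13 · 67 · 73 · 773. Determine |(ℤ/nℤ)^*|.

φ(3) = 3 − 1 = 2.
φ(13) = 13 − 1 = 12.
φ(67) = 67 − 1 = 66.
φ(73) = 73 − 1 = 72.
φ(773) = 773 − 1 = 772.
Since φ is multiplicative, φ(147448977) = 2 · 12 · 66 · 72 · 772 = 88045056.

88045056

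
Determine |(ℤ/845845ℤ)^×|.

Factor 845845: 845845 = 5 · 7 · 11 · 13**3.
φ(845845) = 845845 · (1 − 1/5) · (1 − 1/7) · (1 − 1/11) · (1 − 1/13)
       = 845845 · 2880/5005 = 486720.

486720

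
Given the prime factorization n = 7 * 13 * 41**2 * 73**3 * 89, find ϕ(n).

3986917355520

φ(5296240436123) = 5296240436123 · (1 − 1/7) · (1 − 1/13) · (1 − 1/41) · (1 − 1/73) · (1 − 1/89)
       = 5296240436123 · 18247680/24240307 = 3986917355520.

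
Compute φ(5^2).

20

φ(5^2) = 5^1·(5−1) = 5·4 = 20.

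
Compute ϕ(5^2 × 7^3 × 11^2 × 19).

11642400

φ(5^2) = 5^2 − 5^1 = 25 − 5 = 20.
φ(7^3) = 7^2·(7−1) = 49·6 = 294.
φ(11^2) = 11^2 − 11^1 = 121 − 11 = 110.
φ(19) = 19 − 1 = 18.
Since φ is multiplicative, φ(19713925) = 20 · 294 · 110 · 18 = 11642400.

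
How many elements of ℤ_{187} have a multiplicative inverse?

First factor: 187 = 11 × 17.
φ(11) = 11 − 1 = 10.
φ(17) = 17 − 1 = 16.
φ(187) = 10 × 16 = 160.

160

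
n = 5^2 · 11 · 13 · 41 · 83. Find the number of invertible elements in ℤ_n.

φ(5^2) = 5^2 − 5^1 = 25 − 5 = 20.
φ(11) = 11 − 1 = 10.
φ(13) = 13 − 1 = 12.
φ(41) = 41 − 1 = 40.
φ(83) = 83 − 1 = 82.
φ(12165725) = 20 × 10 × 12 × 40 × 82 = 7872000.

7872000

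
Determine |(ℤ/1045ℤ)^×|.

720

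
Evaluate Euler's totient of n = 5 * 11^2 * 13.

5280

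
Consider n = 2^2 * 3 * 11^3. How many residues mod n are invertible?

φ(2^2) = 2^2 − 2^1 = 4 − 2 = 2.
φ(3) = 3 − 1 = 2.
φ(11^3) = 11^3 − 11^2 = 1331 − 121 = 1210.
Since φ is multiplicative, φ(15972) = 2 · 2 · 1210 = 4840.

4840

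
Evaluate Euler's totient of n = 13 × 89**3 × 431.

φ(13) = 13 − 1 = 12.
φ(89^3) = 89^3 − 89^2 = 704969 − 7921 = 697048.
φ(431) = 431 − 1 = 430.
Since φ is multiplicative, φ(3949941307) = 12 · 697048 · 430 = 3596767680.

3596767680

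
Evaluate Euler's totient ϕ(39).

39 = 3 · 13.
φ(39) = 39 · (1 − 1/3) · (1 − 1/13)
       = 39 · 24/39 = 24.

24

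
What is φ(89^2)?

φ(7921) = 7921 · (1 − 1/89)
       = 7921 · 88/89 = 7832.

7832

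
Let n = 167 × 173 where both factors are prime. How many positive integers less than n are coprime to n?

φ(167) = 167 − 1 = 166.
φ(173) = 173 − 1 = 172.
Since φ is multiplicative, φ(28891) = 166 · 172 = 28552.

28552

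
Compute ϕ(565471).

483840

565471 = 17 * 29 * 31 * 37.
φ(17) = 17 − 1 = 16.
φ(29) = 29 − 1 = 28.
φ(31) = 31 − 1 = 30.
φ(37) = 37 − 1 = 36.
Multiply: 16 · 28 · 30 · 36 = 483840.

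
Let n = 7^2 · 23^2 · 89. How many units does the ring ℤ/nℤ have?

1870176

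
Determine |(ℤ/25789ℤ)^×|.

Factor 25789: 25789 = 17 × 37 × 41.
φ(25789) = 25789 · (1 − 1/17) · (1 − 1/37) · (1 − 1/41)
       = 25789 · 23040/25789 = 23040.

23040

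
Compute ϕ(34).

34 = 2 · 17.
φ(2) = 2 − 1 = 1.
φ(17) = 17 − 1 = 16.
Since φ is multiplicative, φ(34) = 1 · 16 = 16.

16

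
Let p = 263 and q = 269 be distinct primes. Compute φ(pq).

φ(n) = (p − 1)(q − 1) = (263−1)(269−1) = 262·268 = 70216.

70216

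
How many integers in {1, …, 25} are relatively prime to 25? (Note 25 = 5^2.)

20

φ(25) = 25 · (1 − 1/5)
       = 25 · 4/5 = 20.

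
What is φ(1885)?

1885 = 5 * 13 * 29.
φ(5) = 5 − 1 = 4.
φ(13) = 13 − 1 = 12.
φ(29) = 29 − 1 = 28.
Since φ is multiplicative, φ(1885) = 4 · 12 · 28 = 1344.

1344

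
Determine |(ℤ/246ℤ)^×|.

First factor: 246 = 2 · 3 · 41.
φ(2) = 2 − 1 = 1.
φ(3) = 3 − 1 = 2.
φ(41) = 41 − 1 = 40.
Multiply: 1 · 2 · 40 = 80.

80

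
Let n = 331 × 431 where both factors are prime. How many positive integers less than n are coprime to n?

φ(331) = 331 − 1 = 330.
φ(431) = 431 − 1 = 430.
Since φ is multiplicative, φ(142661) = 330 · 430 = 141900.

141900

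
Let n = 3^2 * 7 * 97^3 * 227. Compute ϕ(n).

7348955904

φ(3^2) = 3^1·(3−1) = 3·2 = 6.
φ(7) = 7 − 1 = 6.
φ(97^3) = 97^2·(97−1) = 9409·96 = 903264.
φ(227) = 227 − 1 = 226.
Multiply: 6 · 6 · 903264 · 226 = 7348955904.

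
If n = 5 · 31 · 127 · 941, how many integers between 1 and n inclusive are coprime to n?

φ(5) = 5 − 1 = 4.
φ(31) = 31 − 1 = 30.
φ(127) = 127 − 1 = 126.
φ(941) = 941 − 1 = 940.
φ(18523585) = 4 × 30 × 126 × 940 = 14212800.

14212800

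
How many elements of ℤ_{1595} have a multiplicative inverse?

1120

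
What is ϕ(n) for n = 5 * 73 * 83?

23616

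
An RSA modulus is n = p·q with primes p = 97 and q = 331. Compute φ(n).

31680

For distinct primes, φ(pq) = (p−1)(q−1) = 96 × 330 = 31680.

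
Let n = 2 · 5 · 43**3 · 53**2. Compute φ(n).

856101792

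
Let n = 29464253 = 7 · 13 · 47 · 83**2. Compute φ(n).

φ(7) = 7 − 1 = 6.
φ(13) = 13 − 1 = 12.
φ(47) = 47 − 1 = 46.
φ(83^2) = 83^1·(83−1) = 83·82 = 6806.
Since φ is multiplicative, φ(29464253) = 6 · 12 · 46 · 6806 = 22541472.

22541472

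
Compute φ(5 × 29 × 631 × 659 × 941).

43642771200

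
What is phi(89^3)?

697048

φ(704969) = 704969 · (1 − 1/89)
       = 704969 · 88/89 = 697048.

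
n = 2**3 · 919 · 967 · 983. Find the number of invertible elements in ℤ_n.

3483303264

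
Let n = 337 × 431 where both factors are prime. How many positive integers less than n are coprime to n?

144480

φ(n) = (p − 1)(q − 1) = (337−1)(431−1) = 336·430 = 144480.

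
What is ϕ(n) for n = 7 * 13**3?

φ(7) = 7 − 1 = 6.
φ(13^3) = 13^3 − 13^2 = 2197 − 169 = 2028.
Multiply: 6 · 2028 = 12168.

12168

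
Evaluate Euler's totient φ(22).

10

Prime factorization: 22 = 2 × 11.
φ(22) = 22 · (1 − 1/2) · (1 − 1/11)
       = 22 · 10/22 = 10.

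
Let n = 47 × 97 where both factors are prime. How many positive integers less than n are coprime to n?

4416

φ(pq) = (p−1)(q−1) = 46 · 96 = 4416.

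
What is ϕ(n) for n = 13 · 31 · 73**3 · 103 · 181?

2536024204800

φ(13) = 13 − 1 = 12.
φ(31) = 31 − 1 = 30.
φ(73^3) = 73^3 − 73^2 = 389017 − 5329 = 383688.
φ(103) = 103 − 1 = 102.
φ(181) = 181 − 1 = 180.
φ(2922734904193) = 12 × 30 × 383688 × 102 × 180 = 2536024204800.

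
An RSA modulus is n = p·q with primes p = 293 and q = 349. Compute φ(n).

φ(pq) = (p−1)(q−1) = 292 · 348 = 101616.

101616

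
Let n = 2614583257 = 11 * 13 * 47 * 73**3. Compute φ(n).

2117957760

φ(11) = 11 − 1 = 10.
φ(13) = 13 − 1 = 12.
φ(47) = 47 − 1 = 46.
φ(73^3) = 73^3 − 73^2 = 389017 − 5329 = 383688.
Since φ is multiplicative, φ(2614583257) = 10 · 12 · 46 · 383688 = 2117957760.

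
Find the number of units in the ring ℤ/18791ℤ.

First factor: 18791 = 19 · 23 · 43.
φ(18791) = 18791 · (1 − 1/19) · (1 − 1/23) · (1 − 1/43)
       = 18791 · 16632/18791 = 16632.

16632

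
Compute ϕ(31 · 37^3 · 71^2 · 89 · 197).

φ(138784126486279) = 138784126486279 · (1 − 1/31) · (1 − 1/37) · (1 − 1/71) · (1 − 1/89) · (1 − 1/197)
       = 138784126486279 · 1303948800/1427834921 = 126742519411200.

126742519411200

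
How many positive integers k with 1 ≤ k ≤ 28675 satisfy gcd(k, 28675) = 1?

21600

Factor 28675: 28675 = 5^2 * 31 * 37.
φ(28675) = 28675 · (1 − 1/5) · (1 − 1/31) · (1 − 1/37)
       = 28675 · 4320/5735 = 21600.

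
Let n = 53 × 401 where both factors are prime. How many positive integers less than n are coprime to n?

20800

For distinct primes, φ(pq) = (p−1)(q−1) = 52 × 400 = 20800.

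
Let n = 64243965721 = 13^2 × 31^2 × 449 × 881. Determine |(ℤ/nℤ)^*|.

φ(13^2) = 13^1·(13−1) = 13·12 = 156.
φ(31^2) = 31^1·(31−1) = 31·30 = 930.
φ(449) = 449 − 1 = 448.
φ(881) = 881 − 1 = 880.
Multiply: 156 · 930 · 448 · 880 = 57196339200.

57196339200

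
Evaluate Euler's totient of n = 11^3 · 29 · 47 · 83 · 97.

12268354560

φ(11^3) = 11^3 − 11^2 = 1331 − 121 = 1210.
φ(29) = 29 − 1 = 28.
φ(47) = 47 − 1 = 46.
φ(83) = 83 − 1 = 82.
φ(97) = 97 − 1 = 96.
Multiply: 1210 · 28 · 46 · 82 · 96 = 12268354560.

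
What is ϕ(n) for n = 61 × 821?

φ(61) = 61 − 1 = 60.
φ(821) = 821 − 1 = 820.
Since φ is multiplicative, φ(50081) = 60 · 820 = 49200.

49200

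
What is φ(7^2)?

42

φ(7^2) = 7^1·(7−1) = 7·6 = 42.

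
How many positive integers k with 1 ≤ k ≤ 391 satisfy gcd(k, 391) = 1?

Prime factorization: 391 = 17 · 23.
φ(391) = 391 · (1 − 1/17) · (1 − 1/23)
       = 391 · 352/391 = 352.

352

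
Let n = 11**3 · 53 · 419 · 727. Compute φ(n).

19094206560

φ(21488314859) = 21488314859 · (1 − 1/11) · (1 − 1/53) · (1 − 1/419) · (1 − 1/727)
       = 21488314859 · 157803360/177589379 = 19094206560.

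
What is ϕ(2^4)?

φ(2^4) = 2^3·(2−1) = 8·1 = 8.

8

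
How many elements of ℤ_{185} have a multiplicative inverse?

144

First factor: 185 = 5 * 37.
φ(185) = 185 · (1 − 1/5) · (1 − 1/37)
       = 185 · 144/185 = 144.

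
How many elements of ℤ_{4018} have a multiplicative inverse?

1680

First factor: 4018 = 2 * 7^2 * 41.
φ(2) = 2 − 1 = 1.
φ(7^2) = 7^1·(7−1) = 7·6 = 42.
φ(41) = 41 − 1 = 40.
φ(4018) = 1 × 42 × 40 = 1680.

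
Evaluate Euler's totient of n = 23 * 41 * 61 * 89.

φ(5119547) = 5119547 · (1 − 1/23) · (1 − 1/41) · (1 − 1/61) · (1 − 1/89)
       = 5119547 · 4646400/5119547 = 4646400.

4646400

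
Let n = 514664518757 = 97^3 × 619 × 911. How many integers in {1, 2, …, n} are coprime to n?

φ(97^3) = 97^3 − 97^2 = 912673 − 9409 = 903264.
φ(619) = 619 − 1 = 618.
φ(911) = 911 − 1 = 910.
Since φ is multiplicative, φ(514664518757) = 903264 · 618 · 910 = 507977608320.

507977608320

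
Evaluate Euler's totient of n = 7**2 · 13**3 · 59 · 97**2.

φ(59761517543) = 59761517543 · (1 − 1/7) · (1 − 1/13) · (1 − 1/59) · (1 − 1/97)
       = 59761517543 · 400896/520793 = 46003216896.

46003216896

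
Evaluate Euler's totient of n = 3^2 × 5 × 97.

2304

φ(3^2) = 3^2 − 3^1 = 9 − 3 = 6.
φ(5) = 5 − 1 = 4.
φ(97) = 97 − 1 = 96.
φ(4365) = 6 × 4 × 96 = 2304.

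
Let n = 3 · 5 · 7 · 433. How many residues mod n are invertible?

20736

φ(45465) = 45465 · (1 − 1/3) · (1 − 1/5) · (1 − 1/7) · (1 − 1/433)
       = 45465 · 20736/45465 = 20736.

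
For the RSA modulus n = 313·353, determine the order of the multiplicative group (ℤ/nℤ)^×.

109824

φ(313) = 313 − 1 = 312.
φ(353) = 353 − 1 = 352.
φ(110489) = 312 × 352 = 109824.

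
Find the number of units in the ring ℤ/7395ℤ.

3584

7395 = 3 × 5 × 17 × 29.
φ(3) = 3 − 1 = 2.
φ(5) = 5 − 1 = 4.
φ(17) = 17 − 1 = 16.
φ(29) = 29 − 1 = 28.
Multiply: 2 · 4 · 16 · 28 = 3584.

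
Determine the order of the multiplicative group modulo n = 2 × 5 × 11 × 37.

1440

φ(4070) = 4070 · (1 − 1/2) · (1 − 1/5) · (1 − 1/11) · (1 − 1/37)
       = 4070 · 1440/4070 = 1440.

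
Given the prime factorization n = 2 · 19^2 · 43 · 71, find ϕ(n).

φ(2204266) = 2204266 · (1 − 1/2) · (1 − 1/19) · (1 − 1/43) · (1 − 1/71)
       = 2204266 · 52920/116014 = 1005480.

1005480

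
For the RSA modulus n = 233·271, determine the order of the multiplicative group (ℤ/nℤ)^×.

62640

For distinct primes, φ(pq) = (p−1)(q−1) = 232 × 270 = 62640.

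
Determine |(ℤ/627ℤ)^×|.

360

Prime factorization: 627 = 3 · 11 · 19.
φ(3) = 3 − 1 = 2.
φ(11) = 11 − 1 = 10.
φ(19) = 19 − 1 = 18.
Multiply: 2 · 10 · 18 = 360.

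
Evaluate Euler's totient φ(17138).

7200

Factor 17138: 17138 = 2 × 11 × 19 × 41.
φ(2) = 2 − 1 = 1.
φ(11) = 11 − 1 = 10.
φ(19) = 19 − 1 = 18.
φ(41) = 41 − 1 = 40.
φ(17138) = 1 × 10 × 18 × 40 = 7200.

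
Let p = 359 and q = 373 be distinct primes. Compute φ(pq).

φ(133907) = 133907 · (1 − 1/359) · (1 − 1/373)
       = 133907 · 133176/133907 = 133176.

133176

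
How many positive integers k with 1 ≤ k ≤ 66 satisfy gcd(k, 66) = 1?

66 = 2 × 3 × 11.
φ(66) = 66 · (1 − 1/2) · (1 − 1/3) · (1 − 1/11)
       = 66 · 20/66 = 20.

20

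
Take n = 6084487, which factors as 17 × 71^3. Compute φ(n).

φ(17) = 17 − 1 = 16.
φ(71^3) = 71^2·(71−1) = 5041·70 = 352870.
Multiply: 16 · 352870 = 5645920.

5645920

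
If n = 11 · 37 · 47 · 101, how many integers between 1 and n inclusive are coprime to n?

φ(1932029) = 1932029 · (1 − 1/11) · (1 − 1/37) · (1 − 1/47) · (1 − 1/101)
       = 1932029 · 1656000/1932029 = 1656000.

1656000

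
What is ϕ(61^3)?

223260

φ(61^3) = 61^3 − 61^2 = 226981 − 3721 = 223260.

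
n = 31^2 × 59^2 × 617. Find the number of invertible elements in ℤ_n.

1960395360

φ(2064013697) = 2064013697 · (1 − 1/31) · (1 − 1/59) · (1 − 1/617)
       = 2064013697 · 1071840/1128493 = 1960395360.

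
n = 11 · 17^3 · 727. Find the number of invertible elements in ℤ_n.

33570240

φ(11) = 11 − 1 = 10.
φ(17^3) = 17^2·(17−1) = 289·16 = 4624.
φ(727) = 727 − 1 = 726.
φ(39289261) = 10 × 4624 × 726 = 33570240.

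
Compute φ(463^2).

213906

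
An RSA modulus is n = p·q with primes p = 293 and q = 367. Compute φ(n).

φ(107531) = 107531 · (1 − 1/293) · (1 − 1/367)
       = 107531 · 106872/107531 = 106872.

106872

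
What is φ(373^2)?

φ(373^2) = 373^2 − 373^1 = 139129 − 373 = 138756.

138756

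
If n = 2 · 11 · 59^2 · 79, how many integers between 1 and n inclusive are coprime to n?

2669160

φ(2) = 2 − 1 = 1.
φ(11) = 11 − 1 = 10.
φ(59^2) = 59^1·(59−1) = 59·58 = 3422.
φ(79) = 79 − 1 = 78.
Multiply: 1 · 10 · 3422 · 78 = 2669160.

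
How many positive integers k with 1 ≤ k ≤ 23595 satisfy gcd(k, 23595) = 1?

First factor: 23595 = 3 * 5 * 11^2 * 13.
φ(23595) = 23595 · (1 − 1/3) · (1 − 1/5) · (1 − 1/11) · (1 − 1/13)
       = 23595 · 960/2145 = 10560.

10560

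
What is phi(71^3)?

φ(357911) = 357911 · (1 − 1/71)
       = 357911 · 70/71 = 352870.

352870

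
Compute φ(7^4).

φ(7^4) = 7^3·(7−1) = 343·6 = 2058.

2058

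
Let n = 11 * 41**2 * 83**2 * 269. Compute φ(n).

29913731200

φ(34266430231) = 34266430231 · (1 − 1/11) · (1 − 1/41) · (1 − 1/83) · (1 − 1/269)
       = 34266430231 · 8790400/10069477 = 29913731200.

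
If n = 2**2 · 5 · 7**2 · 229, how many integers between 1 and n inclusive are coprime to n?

φ(224420) = 224420 · (1 − 1/2) · (1 − 1/5) · (1 − 1/7) · (1 − 1/229)
       = 224420 · 5472/16030 = 76608.

76608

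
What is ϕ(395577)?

Factor 395577: 395577 = 3**3 × 7**2 × 13 × 23.
φ(3^3) = 3^3 − 3^2 = 27 − 9 = 18.
φ(7^2) = 7^1·(7−1) = 7·6 = 42.
φ(13) = 13 − 1 = 12.
φ(23) = 23 − 1 = 22.
φ(395577) = 18 × 42 × 12 × 22 = 199584.

199584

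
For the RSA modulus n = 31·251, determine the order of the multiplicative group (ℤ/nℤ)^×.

For distinct primes, φ(pq) = (p−1)(q−1) = 30 × 250 = 7500.

7500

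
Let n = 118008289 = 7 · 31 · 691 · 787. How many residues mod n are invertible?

φ(7) = 7 − 1 = 6.
φ(31) = 31 − 1 = 30.
φ(691) = 691 − 1 = 690.
φ(787) = 787 − 1 = 786.
Multiply: 6 · 30 · 690 · 786 = 97621200.

97621200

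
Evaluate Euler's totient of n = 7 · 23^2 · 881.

φ(7) = 7 − 1 = 6.
φ(23^2) = 23^1·(23−1) = 23·22 = 506.
φ(881) = 881 − 1 = 880.
Since φ is multiplicative, φ(3262343) = 6 · 506 · 880 = 2671680.

2671680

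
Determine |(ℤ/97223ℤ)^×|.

97223 = 7 * 17 * 19 * 43.
φ(97223) = 97223 · (1 − 1/7) · (1 − 1/17) · (1 − 1/19) · (1 − 1/43)
       = 97223 · 72576/97223 = 72576.

72576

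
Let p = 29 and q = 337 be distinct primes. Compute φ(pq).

φ(9773) = 9773 · (1 − 1/29) · (1 − 1/337)
       = 9773 · 9408/9773 = 9408.

9408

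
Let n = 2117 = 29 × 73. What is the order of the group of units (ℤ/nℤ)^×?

φ(29) = 29 − 1 = 28.
φ(73) = 73 − 1 = 72.
φ(2117) = 28 × 72 = 2016.

2016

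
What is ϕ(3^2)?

φ(3^2) = 3^1·(3−1) = 3·2 = 6.

6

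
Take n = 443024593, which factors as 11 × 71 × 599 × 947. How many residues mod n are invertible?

φ(11) = 11 − 1 = 10.
φ(71) = 71 − 1 = 70.
φ(599) = 599 − 1 = 598.
φ(947) = 947 − 1 = 946.
φ(443024593) = 10 × 70 × 598 × 946 = 395995600.

395995600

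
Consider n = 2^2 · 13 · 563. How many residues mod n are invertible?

13488

φ(2^2) = 2^2 − 2^1 = 4 − 2 = 2.
φ(13) = 13 − 1 = 12.
φ(563) = 563 − 1 = 562.
Multiply: 2 · 12 · 562 = 13488.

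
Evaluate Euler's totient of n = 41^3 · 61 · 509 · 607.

1241981971200

φ(1298936374303) = 1298936374303 · (1 − 1/41) · (1 − 1/61) · (1 − 1/509) · (1 − 1/607)
       = 1298936374303 · 738835200/772716463 = 1241981971200.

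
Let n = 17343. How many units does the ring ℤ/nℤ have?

11040

17343 = 3^2 · 41 · 47.
φ(3^2) = 3^1·(3−1) = 3·2 = 6.
φ(41) = 41 − 1 = 40.
φ(47) = 47 − 1 = 46.
Multiply: 6 · 40 · 46 = 11040.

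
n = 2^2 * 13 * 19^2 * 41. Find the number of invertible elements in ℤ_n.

φ(769652) = 769652 · (1 − 1/2) · (1 − 1/13) · (1 − 1/19) · (1 − 1/41)
       = 769652 · 8640/20254 = 328320.

328320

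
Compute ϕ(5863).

5863 = 11 × 13 × 41.
φ(5863) = 5863 · (1 − 1/11) · (1 − 1/13) · (1 − 1/41)
       = 5863 · 4800/5863 = 4800.

4800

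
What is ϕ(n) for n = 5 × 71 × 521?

φ(184955) = 184955 · (1 − 1/5) · (1 − 1/71) · (1 − 1/521)
       = 184955 · 145600/184955 = 145600.

145600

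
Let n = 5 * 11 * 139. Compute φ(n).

5520

φ(7645) = 7645 · (1 − 1/5) · (1 − 1/11) · (1 − 1/139)
       = 7645 · 5520/7645 = 5520.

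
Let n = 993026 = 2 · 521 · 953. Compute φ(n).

φ(2) = 2 − 1 = 1.
φ(521) = 521 − 1 = 520.
φ(953) = 953 − 1 = 952.
Since φ is multiplicative, φ(993026) = 1 · 520 · 952 = 495040.

495040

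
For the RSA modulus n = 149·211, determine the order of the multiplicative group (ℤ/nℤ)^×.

31080

φ(31439) = 31439 · (1 − 1/149) · (1 − 1/211)
       = 31439 · 31080/31439 = 31080.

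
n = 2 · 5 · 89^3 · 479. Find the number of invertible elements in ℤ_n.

φ(3376801510) = 3376801510 · (1 − 1/2) · (1 − 1/5) · (1 − 1/89) · (1 − 1/479)
       = 3376801510 · 168256/426310 = 1332755776.

1332755776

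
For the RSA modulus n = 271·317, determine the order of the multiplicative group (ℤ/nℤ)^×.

85320

φ(85907) = 85907 · (1 − 1/271) · (1 − 1/317)
       = 85907 · 85320/85907 = 85320.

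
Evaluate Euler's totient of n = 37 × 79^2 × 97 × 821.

φ(37) = 37 − 1 = 36.
φ(79^2) = 79^2 − 79^1 = 6241 − 79 = 6162.
φ(97) = 97 − 1 = 96.
φ(821) = 821 − 1 = 820.
φ(18389537129) = 36 × 6162 × 96 × 820 = 17462615040.

17462615040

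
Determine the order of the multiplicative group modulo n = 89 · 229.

φ(89) = 89 − 1 = 88.
φ(229) = 229 − 1 = 228.
Multiply: 88 · 228 = 20064.

20064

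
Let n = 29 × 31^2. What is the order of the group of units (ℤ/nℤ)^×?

φ(29) = 29 − 1 = 28.
φ(31^2) = 31^2 − 31^1 = 961 − 31 = 930.
φ(27869) = 28 × 930 = 26040.

26040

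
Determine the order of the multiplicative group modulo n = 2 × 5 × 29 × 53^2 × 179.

φ(2) = 2 − 1 = 1.
φ(5) = 5 − 1 = 4.
φ(29) = 29 − 1 = 28.
φ(53^2) = 53^2 − 53^1 = 2809 − 53 = 2756.
φ(179) = 179 − 1 = 178.
Multiply: 1 · 4 · 28 · 2756 · 178 = 54943616.

54943616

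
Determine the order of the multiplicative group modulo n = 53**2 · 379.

φ(53^2) = 53^1·(53−1) = 53·52 = 2756.
φ(379) = 379 − 1 = 378.
φ(1064611) = 2756 × 378 = 1041768.

1041768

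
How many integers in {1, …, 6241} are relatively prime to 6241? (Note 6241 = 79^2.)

6162

φ(79^2) = 79^1·(79−1) = 79·78 = 6162.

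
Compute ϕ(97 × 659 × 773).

φ(97) = 97 − 1 = 96.
φ(659) = 659 − 1 = 658.
φ(773) = 773 − 1 = 772.
Multiply: 96 · 658 · 772 = 48765696.

48765696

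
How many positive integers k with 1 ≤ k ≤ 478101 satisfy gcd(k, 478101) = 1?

478101 = 3 * 13^2 * 23 * 41.
φ(3) = 3 − 1 = 2.
φ(13^2) = 13^1·(13−1) = 13·12 = 156.
φ(23) = 23 − 1 = 22.
φ(41) = 41 − 1 = 40.
Multiply: 2 · 156 · 22 · 40 = 274560.

274560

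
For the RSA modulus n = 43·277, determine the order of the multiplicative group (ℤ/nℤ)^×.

11592

φ(n) = (p − 1)(q − 1) = (43−1)(277−1) = 42·276 = 11592.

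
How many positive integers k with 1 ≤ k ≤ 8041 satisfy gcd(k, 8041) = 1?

6720

8041 = 11 · 17 · 43.
φ(11) = 11 − 1 = 10.
φ(17) = 17 − 1 = 16.
φ(43) = 43 − 1 = 42.
Multiply: 10 · 16 · 42 = 6720.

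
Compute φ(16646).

6720

First factor: 16646 = 2 · 7 · 29 · 41.
φ(2) = 2 − 1 = 1.
φ(7) = 7 − 1 = 6.
φ(29) = 29 − 1 = 28.
φ(41) = 41 − 1 = 40.
Since φ is multiplicative, φ(16646) = 1 · 6 · 28 · 40 = 6720.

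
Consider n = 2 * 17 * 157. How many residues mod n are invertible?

2496

φ(5338) = 5338 · (1 − 1/2) · (1 − 1/17) · (1 − 1/157)
       = 5338 · 2496/5338 = 2496.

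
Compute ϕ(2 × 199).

198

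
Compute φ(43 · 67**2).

185724

φ(43) = 43 − 1 = 42.
φ(67^2) = 67^2 − 67^1 = 4489 − 67 = 4422.
Multiply: 42 · 4422 = 185724.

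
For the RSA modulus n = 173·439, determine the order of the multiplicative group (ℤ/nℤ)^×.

75336

φ(n) = (p − 1)(q − 1) = (173−1)(439−1) = 172·438 = 75336.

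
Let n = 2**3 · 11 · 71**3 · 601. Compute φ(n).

φ(2^3) = 2^3 − 2^2 = 8 − 4 = 4.
φ(11) = 11 − 1 = 10.
φ(71^3) = 71^2·(71−1) = 5041·70 = 352870.
φ(601) = 601 − 1 = 600.
φ(18929196968) = 4 × 10 × 352870 × 600 = 8468880000.

8468880000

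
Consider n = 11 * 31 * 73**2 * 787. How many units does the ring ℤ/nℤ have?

1239364800

φ(11) = 11 − 1 = 10.
φ(31) = 31 − 1 = 30.
φ(73^2) = 73^1·(73−1) = 73·72 = 5256.
φ(787) = 787 − 1 = 786.
Since φ is multiplicative, φ(1430127743) = 10 · 30 · 5256 · 786 = 1239364800.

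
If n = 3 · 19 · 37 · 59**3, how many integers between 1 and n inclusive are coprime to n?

φ(3) = 3 − 1 = 2.
φ(19) = 19 − 1 = 18.
φ(37) = 37 − 1 = 36.
φ(59^3) = 59^2·(59−1) = 3481·58 = 201898.
Multiply: 2 · 18 · 36 · 201898 = 261659808.

261659808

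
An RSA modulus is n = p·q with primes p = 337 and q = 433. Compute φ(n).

145152

φ(pq) = (p−1)(q−1) = 336 · 432 = 145152.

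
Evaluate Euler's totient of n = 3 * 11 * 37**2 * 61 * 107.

169430400

φ(3) = 3 − 1 = 2.
φ(11) = 11 − 1 = 10.
φ(37^2) = 37^2 − 37^1 = 1369 − 37 = 1332.
φ(61) = 61 − 1 = 60.
φ(107) = 107 − 1 = 106.
Multiply: 2 · 10 · 1332 · 60 · 106 = 169430400.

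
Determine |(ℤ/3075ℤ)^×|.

1600

3075 = 3 · 5^2 · 41.
φ(3075) = 3075 · (1 − 1/3) · (1 − 1/5) · (1 − 1/41)
       = 3075 · 320/615 = 1600.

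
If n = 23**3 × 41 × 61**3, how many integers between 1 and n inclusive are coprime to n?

103931995200

φ(23^3) = 23^3 − 23^2 = 12167 − 529 = 11638.
φ(41) = 41 − 1 = 40.
φ(61^3) = 61^3 − 61^2 = 226981 − 3721 = 223260.
Since φ is multiplicative, φ(113228790907) = 11638 · 40 · 223260 = 103931995200.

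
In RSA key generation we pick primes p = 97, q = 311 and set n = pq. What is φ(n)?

φ(30167) = 30167 · (1 − 1/97) · (1 − 1/311)
       = 30167 · 29760/30167 = 29760.

29760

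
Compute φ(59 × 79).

4524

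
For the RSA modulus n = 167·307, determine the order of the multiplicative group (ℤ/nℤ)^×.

For distinct primes, φ(pq) = (p−1)(q−1) = 166 × 306 = 50796.

50796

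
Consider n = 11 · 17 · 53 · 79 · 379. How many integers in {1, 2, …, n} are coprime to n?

φ(296745251) = 296745251 · (1 − 1/11) · (1 − 1/17) · (1 − 1/53) · (1 − 1/79) · (1 − 1/379)
       = 296745251 · 245306880/296745251 = 245306880.

245306880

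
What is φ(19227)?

10752

Prime factorization: 19227 = 3 × 13 × 17 × 29.
φ(3) = 3 − 1 = 2.
φ(13) = 13 − 1 = 12.
φ(17) = 17 − 1 = 16.
φ(29) = 29 − 1 = 28.
φ(19227) = 2 × 12 × 16 × 28 = 10752.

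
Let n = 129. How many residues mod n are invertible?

Factor 129: 129 = 3 × 43.
φ(3) = 3 − 1 = 2.
φ(43) = 43 − 1 = 42.
Since φ is multiplicative, φ(129) = 2 · 42 = 84.

84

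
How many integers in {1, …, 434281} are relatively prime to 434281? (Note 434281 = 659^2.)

φ(434281) = 434281 · (1 − 1/659)
       = 434281 · 658/659 = 433622.

433622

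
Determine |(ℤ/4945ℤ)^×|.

Prime factorization: 4945 = 5 × 23 × 43.
φ(4945) = 4945 · (1 − 1/5) · (1 − 1/23) · (1 − 1/43)
       = 4945 · 3696/4945 = 3696.

3696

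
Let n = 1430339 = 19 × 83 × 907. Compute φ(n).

1337256

φ(19) = 19 − 1 = 18.
φ(83) = 83 − 1 = 82.
φ(907) = 907 − 1 = 906.
φ(1430339) = 18 × 82 × 906 = 1337256.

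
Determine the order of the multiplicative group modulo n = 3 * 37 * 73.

φ(3) = 3 − 1 = 2.
φ(37) = 37 − 1 = 36.
φ(73) = 73 − 1 = 72.
Multiply: 2 · 36 · 72 = 5184.

5184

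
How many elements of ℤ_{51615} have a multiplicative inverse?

25920

Factor 51615: 51615 = 3^2 · 5 · 31 · 37.
φ(3^2) = 3^2 − 3^1 = 9 − 3 = 6.
φ(5) = 5 − 1 = 4.
φ(31) = 31 − 1 = 30.
φ(37) = 37 − 1 = 36.
Multiply: 6 · 4 · 30 · 36 = 25920.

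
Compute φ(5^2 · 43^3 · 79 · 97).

11630062080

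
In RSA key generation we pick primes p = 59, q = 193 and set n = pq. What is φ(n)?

11136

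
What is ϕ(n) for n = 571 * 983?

559740

φ(571) = 571 − 1 = 570.
φ(983) = 983 − 1 = 982.
φ(561293) = 570 × 982 = 559740.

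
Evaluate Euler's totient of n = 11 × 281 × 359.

1002400

φ(11) = 11 − 1 = 10.
φ(281) = 281 − 1 = 280.
φ(359) = 359 − 1 = 358.
Since φ is multiplicative, φ(1109669) = 10 · 280 · 358 = 1002400.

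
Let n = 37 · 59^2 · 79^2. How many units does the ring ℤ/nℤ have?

φ(37) = 37 − 1 = 36.
φ(59^2) = 59^2 − 59^1 = 3481 − 59 = 3422.
φ(79^2) = 79^1·(79−1) = 79·78 = 6162.
Multiply: 36 · 3422 · 6162 = 759109104.

759109104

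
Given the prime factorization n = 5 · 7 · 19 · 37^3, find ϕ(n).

21290688

φ(33684245) = 33684245 · (1 − 1/5) · (1 − 1/7) · (1 − 1/19) · (1 − 1/37)
       = 33684245 · 15552/24605 = 21290688.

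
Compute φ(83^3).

φ(571787) = 571787 · (1 − 1/83)
       = 571787 · 82/83 = 564898.

564898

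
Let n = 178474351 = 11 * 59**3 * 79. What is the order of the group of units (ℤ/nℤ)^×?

157480440

φ(178474351) = 178474351 · (1 − 1/11) · (1 − 1/59) · (1 − 1/79)
       = 178474351 · 45240/51271 = 157480440.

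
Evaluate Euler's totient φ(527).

480

First factor: 527 = 17 · 31.
φ(527) = 527 · (1 − 1/17) · (1 − 1/31)
       = 527 · 480/527 = 480.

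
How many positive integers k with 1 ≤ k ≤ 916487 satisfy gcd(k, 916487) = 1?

698880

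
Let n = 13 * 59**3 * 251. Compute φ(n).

φ(670151677) = 670151677 · (1 − 1/13) · (1 − 1/59) · (1 − 1/251)
       = 670151677 · 174000/192517 = 605694000.

605694000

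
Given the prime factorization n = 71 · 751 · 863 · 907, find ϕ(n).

41001030000

φ(41736532861) = 41736532861 · (1 − 1/71) · (1 − 1/751) · (1 − 1/863) · (1 − 1/907)
       = 41736532861 · 41001030000/41736532861 = 41001030000.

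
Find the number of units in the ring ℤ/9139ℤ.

7776

Factor 9139: 9139 = 13 · 19 · 37.
φ(9139) = 9139 · (1 − 1/13) · (1 − 1/19) · (1 − 1/37)
       = 9139 · 7776/9139 = 7776.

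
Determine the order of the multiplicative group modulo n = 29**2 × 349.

φ(29^2) = 29^1·(29−1) = 29·28 = 812.
φ(349) = 349 − 1 = 348.
φ(293509) = 812 × 348 = 282576.

282576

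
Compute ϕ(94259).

Prime factorization: 94259 = 11**2 · 19 · 41.
φ(11^2) = 11^1·(11−1) = 11·10 = 110.
φ(19) = 19 − 1 = 18.
φ(41) = 41 − 1 = 40.
φ(94259) = 110 × 18 × 40 = 79200.

79200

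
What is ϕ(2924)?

First factor: 2924 = 2**2 · 17 · 43.
φ(2^2) = 2^1·(2−1) = 2·1 = 2.
φ(17) = 17 − 1 = 16.
φ(43) = 43 − 1 = 42.
Multiply: 2 · 16 · 42 = 1344.

1344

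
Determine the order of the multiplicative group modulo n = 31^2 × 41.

φ(31^2) = 31^1·(31−1) = 31·30 = 930.
φ(41) = 41 − 1 = 40.
Multiply: 930 · 40 = 37200.

37200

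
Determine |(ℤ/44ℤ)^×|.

44 = 2^2 · 11.
φ(44) = 44 · (1 − 1/2) · (1 − 1/11)
       = 44 · 10/22 = 20.

20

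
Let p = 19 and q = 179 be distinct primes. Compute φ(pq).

3204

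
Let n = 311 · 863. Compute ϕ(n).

φ(268393) = 268393 · (1 − 1/311) · (1 − 1/863)
       = 268393 · 267220/268393 = 267220.

267220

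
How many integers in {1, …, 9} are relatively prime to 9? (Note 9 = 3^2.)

6

φ(3^2) = 3^1·(3−1) = 3·2 = 6.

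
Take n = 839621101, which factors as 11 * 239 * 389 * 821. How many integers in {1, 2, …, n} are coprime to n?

φ(11) = 11 − 1 = 10.
φ(239) = 239 − 1 = 238.
φ(389) = 389 − 1 = 388.
φ(821) = 821 − 1 = 820.
φ(839621101) = 10 × 238 × 388 × 820 = 757220800.

757220800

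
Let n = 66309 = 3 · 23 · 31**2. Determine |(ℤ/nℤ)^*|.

φ(66309) = 66309 · (1 − 1/3) · (1 − 1/23) · (1 − 1/31)
       = 66309 · 1320/2139 = 40920.

40920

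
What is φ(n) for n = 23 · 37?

792

φ(851) = 851 · (1 − 1/23) · (1 − 1/37)
       = 851 · 792/851 = 792.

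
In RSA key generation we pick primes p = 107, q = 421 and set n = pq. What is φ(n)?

44520

φ(pq) = (p−1)(q−1) = 106 · 420 = 44520.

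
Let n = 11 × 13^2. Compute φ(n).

φ(11) = 11 − 1 = 10.
φ(13^2) = 13^2 − 13^1 = 169 − 13 = 156.
Since φ is multiplicative, φ(1859) = 10 · 156 = 1560.

1560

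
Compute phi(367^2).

134322

φ(134689) = 134689 · (1 − 1/367)
       = 134689 · 366/367 = 134322.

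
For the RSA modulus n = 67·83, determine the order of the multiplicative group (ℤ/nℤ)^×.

5412

φ(pq) = (p−1)(q−1) = 66 · 82 = 5412.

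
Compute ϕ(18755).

13200

Factor 18755: 18755 = 5 * 11**2 * 31.
φ(5) = 5 − 1 = 4.
φ(11^2) = 11^1·(11−1) = 11·10 = 110.
φ(31) = 31 − 1 = 30.
Since φ is multiplicative, φ(18755) = 4 · 110 · 30 = 13200.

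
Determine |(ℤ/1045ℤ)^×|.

1045 = 5 · 11 · 19.
φ(5) = 5 − 1 = 4.
φ(11) = 11 − 1 = 10.
φ(19) = 19 − 1 = 18.
φ(1045) = 4 × 10 × 18 = 720.

720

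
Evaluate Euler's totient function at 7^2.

φ(7^2) = 7^1·(7−1) = 7·6 = 42.

42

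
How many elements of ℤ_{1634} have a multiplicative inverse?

756

First factor: 1634 = 2 * 19 * 43.
φ(1634) = 1634 · (1 − 1/2) · (1 − 1/19) · (1 − 1/43)
       = 1634 · 756/1634 = 756.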